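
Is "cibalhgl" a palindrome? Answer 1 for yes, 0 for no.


Input: cibalhgl
Reversed: lghlabic
  Compare pos 0 ('c') with pos 7 ('l'): MISMATCH
  Compare pos 1 ('i') with pos 6 ('g'): MISMATCH
  Compare pos 2 ('b') with pos 5 ('h'): MISMATCH
  Compare pos 3 ('a') with pos 4 ('l'): MISMATCH
Result: not a palindrome

0


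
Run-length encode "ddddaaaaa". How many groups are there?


Input: ddddaaaaa
Scanning for consecutive runs:
  Group 1: 'd' x 4 (positions 0-3)
  Group 2: 'a' x 5 (positions 4-8)
Total groups: 2

2


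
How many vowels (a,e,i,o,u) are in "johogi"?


Input: johogi
Checking each character:
  'j' at position 0: consonant
  'o' at position 1: vowel (running total: 1)
  'h' at position 2: consonant
  'o' at position 3: vowel (running total: 2)
  'g' at position 4: consonant
  'i' at position 5: vowel (running total: 3)
Total vowels: 3

3


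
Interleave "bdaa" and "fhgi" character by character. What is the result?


Interleaving "bdaa" and "fhgi":
  Position 0: 'b' from first, 'f' from second => "bf"
  Position 1: 'd' from first, 'h' from second => "dh"
  Position 2: 'a' from first, 'g' from second => "ag"
  Position 3: 'a' from first, 'i' from second => "ai"
Result: bfdhagai

bfdhagai


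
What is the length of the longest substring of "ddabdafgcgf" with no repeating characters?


Input: "ddabdafgcgf"
Sliding window (track last position of each char):
  Position 0 ('d'): window [0,0] length 1 -- new best
  Position 1 ('d'): repeat (last at 0), move window start to 1
  Position 1 ('d'): window [1,1] length 1
  Position 2 ('a'): window [1,2] length 2 -- new best
  Position 3 ('b'): window [1,3] length 3 -- new best
  Position 4 ('d'): repeat (last at 1), move window start to 2
  Position 4 ('d'): window [2,4] length 3
  Position 5 ('a'): repeat (last at 2), move window start to 3
  Position 5 ('a'): window [3,5] length 3
  Position 6 ('f'): window [3,6] length 4 -- new best
  Position 7 ('g'): window [3,7] length 5 -- new best
  Position 8 ('c'): window [3,8] length 6 -- new best
  Position 9 ('g'): repeat (last at 7), move window start to 8
  Position 9 ('g'): window [8,9] length 2
  Position 10 ('f'): window [8,10] length 3
Longest substring with no repeats: "bdafgc" with length 6

6


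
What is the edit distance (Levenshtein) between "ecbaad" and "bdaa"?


Computing edit distance: "ecbaad" -> "bdaa"
DP table:
           b    d    a    a
      0    1    2    3    4
  e   1    1    2    3    4
  c   2    2    2    3    4
  b   3    2    3    3    4
  a   4    3    3    3    3
  a   5    4    4    3    3
  d   6    5    4    4    4
Edit distance = dp[6][4] = 4

4


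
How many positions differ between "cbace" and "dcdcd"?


Comparing "cbace" and "dcdcd" position by position:
  Position 0: 'c' vs 'd' => DIFFER
  Position 1: 'b' vs 'c' => DIFFER
  Position 2: 'a' vs 'd' => DIFFER
  Position 3: 'c' vs 'c' => same
  Position 4: 'e' vs 'd' => DIFFER
Positions that differ: 4

4


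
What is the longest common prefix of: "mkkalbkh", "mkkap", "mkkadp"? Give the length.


Words: mkkalbkh, mkkap, mkkadp
  Position 0: all 'm' => match
  Position 1: all 'k' => match
  Position 2: all 'k' => match
  Position 3: all 'a' => match
  Position 4: ('l', 'p', 'd') => mismatch, stop
LCP = "mkka" (length 4)

4


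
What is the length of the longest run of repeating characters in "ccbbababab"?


Input: "ccbbababab"
Scanning for longest run:
  Position 1 ('c'): continues run of 'c', length=2
  Position 2 ('b'): new char, reset run to 1
  Position 3 ('b'): continues run of 'b', length=2
  Position 4 ('a'): new char, reset run to 1
  Position 5 ('b'): new char, reset run to 1
  Position 6 ('a'): new char, reset run to 1
  Position 7 ('b'): new char, reset run to 1
  Position 8 ('a'): new char, reset run to 1
  Position 9 ('b'): new char, reset run to 1
Longest run: 'c' with length 2

2


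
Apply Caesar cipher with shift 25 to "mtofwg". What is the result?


Caesar cipher: shift "mtofwg" by 25
  'm' (pos 12) + 25 = pos 11 = 'l'
  't' (pos 19) + 25 = pos 18 = 's'
  'o' (pos 14) + 25 = pos 13 = 'n'
  'f' (pos 5) + 25 = pos 4 = 'e'
  'w' (pos 22) + 25 = pos 21 = 'v'
  'g' (pos 6) + 25 = pos 5 = 'f'
Result: lsnevf

lsnevf


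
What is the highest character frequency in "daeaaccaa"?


Input: daeaaccaa
Character counts:
  'a': 5
  'c': 2
  'd': 1
  'e': 1
Maximum frequency: 5

5


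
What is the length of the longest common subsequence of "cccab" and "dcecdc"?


LCS of "cccab" and "dcecdc"
DP table:
           d    c    e    c    d    c
      0    0    0    0    0    0    0
  c   0    0    1    1    1    1    1
  c   0    0    1    1    2    2    2
  c   0    0    1    1    2    2    3
  a   0    0    1    1    2    2    3
  b   0    0    1    1    2    2    3
LCS length = dp[5][6] = 3

3


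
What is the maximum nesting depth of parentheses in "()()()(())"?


Input: "()()()(())"
Tracking depth:
  Position 0 '(': depth becomes 1
  Position 1 ')': depth becomes 0
  Position 2 '(': depth becomes 1
  Position 3 ')': depth becomes 0
  Position 4 '(': depth becomes 1
  Position 5 ')': depth becomes 0
  Position 6 '(': depth becomes 1
  Position 7 '(': depth becomes 2
  Position 8 ')': depth becomes 1
  Position 9 ')': depth becomes 0
Maximum depth reached: 2

2


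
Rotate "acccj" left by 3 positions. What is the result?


Input: "acccj", rotate left by 3
First 3 characters: "acc"
Remaining characters: "cj"
Concatenate remaining + first: "cj" + "acc" = "cjacc"

cjacc


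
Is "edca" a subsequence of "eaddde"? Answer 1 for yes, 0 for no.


Check if "edca" is a subsequence of "eaddde"
Greedy scan:
  Position 0 ('e'): matches sub[0] = 'e'
  Position 1 ('a'): no match needed
  Position 2 ('d'): matches sub[1] = 'd'
  Position 3 ('d'): no match needed
  Position 4 ('d'): no match needed
  Position 5 ('e'): no match needed
Only matched 2/4 characters => not a subsequence

0


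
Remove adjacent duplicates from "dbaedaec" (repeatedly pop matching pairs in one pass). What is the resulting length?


Input: dbaedaec
Stack-based adjacent duplicate removal:
  Read 'd': push. Stack: d
  Read 'b': push. Stack: db
  Read 'a': push. Stack: dba
  Read 'e': push. Stack: dbae
  Read 'd': push. Stack: dbaed
  Read 'a': push. Stack: dbaeda
  Read 'e': push. Stack: dbaedae
  Read 'c': push. Stack: dbaedaec
Final stack: "dbaedaec" (length 8)

8


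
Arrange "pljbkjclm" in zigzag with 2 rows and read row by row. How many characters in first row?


Zigzag "pljbkjclm" into 2 rows:
Placing characters:
  'p' => row 0
  'l' => row 1
  'j' => row 0
  'b' => row 1
  'k' => row 0
  'j' => row 1
  'c' => row 0
  'l' => row 1
  'm' => row 0
Rows:
  Row 0: "pjkcm"
  Row 1: "lbjl"
First row length: 5

5


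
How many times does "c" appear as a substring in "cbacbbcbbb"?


Searching for "c" in "cbacbbcbbb"
Scanning each position:
  Position 0: "c" => MATCH
  Position 1: "b" => no
  Position 2: "a" => no
  Position 3: "c" => MATCH
  Position 4: "b" => no
  Position 5: "b" => no
  Position 6: "c" => MATCH
  Position 7: "b" => no
  Position 8: "b" => no
  Position 9: "b" => no
Total occurrences: 3

3


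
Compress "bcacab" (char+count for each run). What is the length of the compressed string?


Input: bcacab
Runs:
  'b' x 1 => "b1"
  'c' x 1 => "c1"
  'a' x 1 => "a1"
  'c' x 1 => "c1"
  'a' x 1 => "a1"
  'b' x 1 => "b1"
Compressed: "b1c1a1c1a1b1"
Compressed length: 12

12


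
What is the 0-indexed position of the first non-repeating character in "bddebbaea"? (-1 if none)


Input: bddebbaea
Character frequencies:
  'a': 2
  'b': 3
  'd': 2
  'e': 2
Scanning left to right for freq == 1:
  Position 0 ('b'): freq=3, skip
  Position 1 ('d'): freq=2, skip
  Position 2 ('d'): freq=2, skip
  Position 3 ('e'): freq=2, skip
  Position 4 ('b'): freq=3, skip
  Position 5 ('b'): freq=3, skip
  Position 6 ('a'): freq=2, skip
  Position 7 ('e'): freq=2, skip
  Position 8 ('a'): freq=2, skip
  No unique character found => answer = -1

-1


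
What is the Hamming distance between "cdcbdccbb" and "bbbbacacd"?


Comparing "cdcbdccbb" and "bbbbacacd" position by position:
  Position 0: 'c' vs 'b' => differ
  Position 1: 'd' vs 'b' => differ
  Position 2: 'c' vs 'b' => differ
  Position 3: 'b' vs 'b' => same
  Position 4: 'd' vs 'a' => differ
  Position 5: 'c' vs 'c' => same
  Position 6: 'c' vs 'a' => differ
  Position 7: 'b' vs 'c' => differ
  Position 8: 'b' vs 'd' => differ
Total differences (Hamming distance): 7

7


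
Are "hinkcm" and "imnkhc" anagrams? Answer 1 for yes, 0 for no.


Strings: "hinkcm", "imnkhc"
Sorted first:  chikmn
Sorted second: chikmn
Sorted forms match => anagrams

1


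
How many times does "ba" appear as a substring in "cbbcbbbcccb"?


Searching for "ba" in "cbbcbbbcccb"
Scanning each position:
  Position 0: "cb" => no
  Position 1: "bb" => no
  Position 2: "bc" => no
  Position 3: "cb" => no
  Position 4: "bb" => no
  Position 5: "bb" => no
  Position 6: "bc" => no
  Position 7: "cc" => no
  Position 8: "cc" => no
  Position 9: "cb" => no
Total occurrences: 0

0


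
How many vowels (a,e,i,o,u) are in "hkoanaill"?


Input: hkoanaill
Checking each character:
  'h' at position 0: consonant
  'k' at position 1: consonant
  'o' at position 2: vowel (running total: 1)
  'a' at position 3: vowel (running total: 2)
  'n' at position 4: consonant
  'a' at position 5: vowel (running total: 3)
  'i' at position 6: vowel (running total: 4)
  'l' at position 7: consonant
  'l' at position 8: consonant
Total vowels: 4

4


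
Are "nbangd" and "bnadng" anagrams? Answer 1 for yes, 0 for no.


Strings: "nbangd", "bnadng"
Sorted first:  abdgnn
Sorted second: abdgnn
Sorted forms match => anagrams

1


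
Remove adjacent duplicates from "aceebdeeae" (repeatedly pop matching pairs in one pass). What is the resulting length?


Input: aceebdeeae
Stack-based adjacent duplicate removal:
  Read 'a': push. Stack: a
  Read 'c': push. Stack: ac
  Read 'e': push. Stack: ace
  Read 'e': matches stack top 'e' => pop. Stack: ac
  Read 'b': push. Stack: acb
  Read 'd': push. Stack: acbd
  Read 'e': push. Stack: acbde
  Read 'e': matches stack top 'e' => pop. Stack: acbd
  Read 'a': push. Stack: acbda
  Read 'e': push. Stack: acbdae
Final stack: "acbdae" (length 6)

6


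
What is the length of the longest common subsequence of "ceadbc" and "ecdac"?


LCS of "ceadbc" and "ecdac"
DP table:
           e    c    d    a    c
      0    0    0    0    0    0
  c   0    0    1    1    1    1
  e   0    1    1    1    1    1
  a   0    1    1    1    2    2
  d   0    1    1    2    2    2
  b   0    1    1    2    2    2
  c   0    1    2    2    2    3
LCS length = dp[6][5] = 3

3


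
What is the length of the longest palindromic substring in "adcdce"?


Input: "adcdce"
Checking substrings for palindromes:
  [1:4] "dcd" (len 3) => palindrome
  [2:5] "cdc" (len 3) => palindrome
Longest palindromic substring: "dcd" with length 3

3


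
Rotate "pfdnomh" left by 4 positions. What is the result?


Input: "pfdnomh", rotate left by 4
First 4 characters: "pfdn"
Remaining characters: "omh"
Concatenate remaining + first: "omh" + "pfdn" = "omhpfdn"

omhpfdn


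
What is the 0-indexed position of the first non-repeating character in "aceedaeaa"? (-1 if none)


Input: aceedaeaa
Character frequencies:
  'a': 4
  'c': 1
  'd': 1
  'e': 3
Scanning left to right for freq == 1:
  Position 0 ('a'): freq=4, skip
  Position 1 ('c'): unique! => answer = 1

1


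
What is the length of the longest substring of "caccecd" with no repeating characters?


Input: "caccecd"
Sliding window (track last position of each char):
  Position 0 ('c'): window [0,0] length 1 -- new best
  Position 1 ('a'): window [0,1] length 2 -- new best
  Position 2 ('c'): repeat (last at 0), move window start to 1
  Position 2 ('c'): window [1,2] length 2
  Position 3 ('c'): repeat (last at 2), move window start to 3
  Position 3 ('c'): window [3,3] length 1
  Position 4 ('e'): window [3,4] length 2
  Position 5 ('c'): repeat (last at 3), move window start to 4
  Position 5 ('c'): window [4,5] length 2
  Position 6 ('d'): window [4,6] length 3 -- new best
Longest substring with no repeats: "ecd" with length 3

3


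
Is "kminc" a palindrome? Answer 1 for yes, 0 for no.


Input: kminc
Reversed: cnimk
  Compare pos 0 ('k') with pos 4 ('c'): MISMATCH
  Compare pos 1 ('m') with pos 3 ('n'): MISMATCH
Result: not a palindrome

0


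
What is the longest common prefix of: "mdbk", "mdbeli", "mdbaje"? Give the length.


Words: mdbk, mdbeli, mdbaje
  Position 0: all 'm' => match
  Position 1: all 'd' => match
  Position 2: all 'b' => match
  Position 3: ('k', 'e', 'a') => mismatch, stop
LCP = "mdb" (length 3)

3


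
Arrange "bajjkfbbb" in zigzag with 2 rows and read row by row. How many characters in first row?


Zigzag "bajjkfbbb" into 2 rows:
Placing characters:
  'b' => row 0
  'a' => row 1
  'j' => row 0
  'j' => row 1
  'k' => row 0
  'f' => row 1
  'b' => row 0
  'b' => row 1
  'b' => row 0
Rows:
  Row 0: "bjkbb"
  Row 1: "ajfb"
First row length: 5

5


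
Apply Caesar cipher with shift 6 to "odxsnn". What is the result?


Caesar cipher: shift "odxsnn" by 6
  'o' (pos 14) + 6 = pos 20 = 'u'
  'd' (pos 3) + 6 = pos 9 = 'j'
  'x' (pos 23) + 6 = pos 3 = 'd'
  's' (pos 18) + 6 = pos 24 = 'y'
  'n' (pos 13) + 6 = pos 19 = 't'
  'n' (pos 13) + 6 = pos 19 = 't'
Result: ujdytt

ujdytt


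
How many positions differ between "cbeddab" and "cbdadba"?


Comparing "cbeddab" and "cbdadba" position by position:
  Position 0: 'c' vs 'c' => same
  Position 1: 'b' vs 'b' => same
  Position 2: 'e' vs 'd' => DIFFER
  Position 3: 'd' vs 'a' => DIFFER
  Position 4: 'd' vs 'd' => same
  Position 5: 'a' vs 'b' => DIFFER
  Position 6: 'b' vs 'a' => DIFFER
Positions that differ: 4

4


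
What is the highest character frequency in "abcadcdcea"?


Input: abcadcdcea
Character counts:
  'a': 3
  'b': 1
  'c': 3
  'd': 2
  'e': 1
Maximum frequency: 3

3


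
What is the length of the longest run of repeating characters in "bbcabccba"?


Input: "bbcabccba"
Scanning for longest run:
  Position 1 ('b'): continues run of 'b', length=2
  Position 2 ('c'): new char, reset run to 1
  Position 3 ('a'): new char, reset run to 1
  Position 4 ('b'): new char, reset run to 1
  Position 5 ('c'): new char, reset run to 1
  Position 6 ('c'): continues run of 'c', length=2
  Position 7 ('b'): new char, reset run to 1
  Position 8 ('a'): new char, reset run to 1
Longest run: 'b' with length 2

2


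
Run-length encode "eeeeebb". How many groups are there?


Input: eeeeebb
Scanning for consecutive runs:
  Group 1: 'e' x 5 (positions 0-4)
  Group 2: 'b' x 2 (positions 5-6)
Total groups: 2

2


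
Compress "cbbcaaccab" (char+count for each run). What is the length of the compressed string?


Input: cbbcaaccab
Runs:
  'c' x 1 => "c1"
  'b' x 2 => "b2"
  'c' x 1 => "c1"
  'a' x 2 => "a2"
  'c' x 2 => "c2"
  'a' x 1 => "a1"
  'b' x 1 => "b1"
Compressed: "c1b2c1a2c2a1b1"
Compressed length: 14

14


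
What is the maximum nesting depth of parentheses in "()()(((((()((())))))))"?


Input: "()()(((((()((())))))))"
Tracking depth:
  Position 0 '(': depth becomes 1
  Position 1 ')': depth becomes 0
  Position 2 '(': depth becomes 1
  Position 3 ')': depth becomes 0
  Position 4 '(': depth becomes 1
  Position 5 '(': depth becomes 2
  Position 6 '(': depth becomes 3
  Position 7 '(': depth becomes 4
  Position 8 '(': depth becomes 5
  Position 9 '(': depth becomes 6
  Position 10 ')': depth becomes 5
  Position 11 '(': depth becomes 6
  Position 12 '(': depth becomes 7
  Position 13 '(': depth becomes 8
  Position 14 ')': depth becomes 7
  Position 15 ')': depth becomes 6
  Position 16 ')': depth becomes 5
  Position 17 ')': depth becomes 4
  Position 18 ')': depth becomes 3
  Position 19 ')': depth becomes 2
  Position 20 ')': depth becomes 1
  Position 21 ')': depth becomes 0
Maximum depth reached: 8

8


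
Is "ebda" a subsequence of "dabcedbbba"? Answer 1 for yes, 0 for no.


Check if "ebda" is a subsequence of "dabcedbbba"
Greedy scan:
  Position 0 ('d'): no match needed
  Position 1 ('a'): no match needed
  Position 2 ('b'): no match needed
  Position 3 ('c'): no match needed
  Position 4 ('e'): matches sub[0] = 'e'
  Position 5 ('d'): no match needed
  Position 6 ('b'): matches sub[1] = 'b'
  Position 7 ('b'): no match needed
  Position 8 ('b'): no match needed
  Position 9 ('a'): no match needed
Only matched 2/4 characters => not a subsequence

0


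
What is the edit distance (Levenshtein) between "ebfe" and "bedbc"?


Computing edit distance: "ebfe" -> "bedbc"
DP table:
           b    e    d    b    c
      0    1    2    3    4    5
  e   1    1    1    2    3    4
  b   2    1    2    2    2    3
  f   3    2    2    3    3    3
  e   4    3    2    3    4    4
Edit distance = dp[4][5] = 4

4


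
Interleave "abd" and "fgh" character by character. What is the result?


Interleaving "abd" and "fgh":
  Position 0: 'a' from first, 'f' from second => "af"
  Position 1: 'b' from first, 'g' from second => "bg"
  Position 2: 'd' from first, 'h' from second => "dh"
Result: afbgdh

afbgdh


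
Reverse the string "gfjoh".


Input: gfjoh
Reading characters right to left:
  Position 4: 'h'
  Position 3: 'o'
  Position 2: 'j'
  Position 1: 'f'
  Position 0: 'g'
Reversed: hojfg

hojfg


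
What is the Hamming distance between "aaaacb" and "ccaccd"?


Comparing "aaaacb" and "ccaccd" position by position:
  Position 0: 'a' vs 'c' => differ
  Position 1: 'a' vs 'c' => differ
  Position 2: 'a' vs 'a' => same
  Position 3: 'a' vs 'c' => differ
  Position 4: 'c' vs 'c' => same
  Position 5: 'b' vs 'd' => differ
Total differences (Hamming distance): 4

4


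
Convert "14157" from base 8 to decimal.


Input: "14157" in base 8
Positional expansion:
  Digit '1' (value 1) x 8^4 = 4096
  Digit '4' (value 4) x 8^3 = 2048
  Digit '1' (value 1) x 8^2 = 64
  Digit '5' (value 5) x 8^1 = 40
  Digit '7' (value 7) x 8^0 = 7
Sum = 6255

6255


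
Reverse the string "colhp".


Input: colhp
Reading characters right to left:
  Position 4: 'p'
  Position 3: 'h'
  Position 2: 'l'
  Position 1: 'o'
  Position 0: 'c'
Reversed: phloc

phloc


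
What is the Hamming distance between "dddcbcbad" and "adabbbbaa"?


Comparing "dddcbcbad" and "adabbbbaa" position by position:
  Position 0: 'd' vs 'a' => differ
  Position 1: 'd' vs 'd' => same
  Position 2: 'd' vs 'a' => differ
  Position 3: 'c' vs 'b' => differ
  Position 4: 'b' vs 'b' => same
  Position 5: 'c' vs 'b' => differ
  Position 6: 'b' vs 'b' => same
  Position 7: 'a' vs 'a' => same
  Position 8: 'd' vs 'a' => differ
Total differences (Hamming distance): 5

5


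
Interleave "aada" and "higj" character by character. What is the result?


Interleaving "aada" and "higj":
  Position 0: 'a' from first, 'h' from second => "ah"
  Position 1: 'a' from first, 'i' from second => "ai"
  Position 2: 'd' from first, 'g' from second => "dg"
  Position 3: 'a' from first, 'j' from second => "aj"
Result: ahaidgaj

ahaidgaj


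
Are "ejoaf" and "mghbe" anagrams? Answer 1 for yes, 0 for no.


Strings: "ejoaf", "mghbe"
Sorted first:  aefjo
Sorted second: beghm
Differ at position 0: 'a' vs 'b' => not anagrams

0


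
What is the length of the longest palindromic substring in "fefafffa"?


Input: "fefafffa"
Checking substrings for palindromes:
  [3:8] "afffa" (len 5) => palindrome
  [0:3] "fef" (len 3) => palindrome
  [2:5] "faf" (len 3) => palindrome
  [4:7] "fff" (len 3) => palindrome
  [4:6] "ff" (len 2) => palindrome
  [5:7] "ff" (len 2) => palindrome
Longest palindromic substring: "afffa" with length 5

5


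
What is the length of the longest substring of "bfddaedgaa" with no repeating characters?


Input: "bfddaedgaa"
Sliding window (track last position of each char):
  Position 0 ('b'): window [0,0] length 1 -- new best
  Position 1 ('f'): window [0,1] length 2 -- new best
  Position 2 ('d'): window [0,2] length 3 -- new best
  Position 3 ('d'): repeat (last at 2), move window start to 3
  Position 3 ('d'): window [3,3] length 1
  Position 4 ('a'): window [3,4] length 2
  Position 5 ('e'): window [3,5] length 3
  Position 6 ('d'): repeat (last at 3), move window start to 4
  Position 6 ('d'): window [4,6] length 3
  Position 7 ('g'): window [4,7] length 4 -- new best
  Position 8 ('a'): repeat (last at 4), move window start to 5
  Position 8 ('a'): window [5,8] length 4
  Position 9 ('a'): repeat (last at 8), move window start to 9
  Position 9 ('a'): window [9,9] length 1
Longest substring with no repeats: "aedg" with length 4

4


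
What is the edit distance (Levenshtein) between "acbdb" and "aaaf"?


Computing edit distance: "acbdb" -> "aaaf"
DP table:
           a    a    a    f
      0    1    2    3    4
  a   1    0    1    2    3
  c   2    1    1    2    3
  b   3    2    2    2    3
  d   4    3    3    3    3
  b   5    4    4    4    4
Edit distance = dp[5][4] = 4

4


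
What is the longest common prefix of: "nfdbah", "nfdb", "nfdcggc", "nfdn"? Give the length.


Words: nfdbah, nfdb, nfdcggc, nfdn
  Position 0: all 'n' => match
  Position 1: all 'f' => match
  Position 2: all 'd' => match
  Position 3: ('b', 'b', 'c', 'n') => mismatch, stop
LCP = "nfd" (length 3)

3


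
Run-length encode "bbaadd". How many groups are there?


Input: bbaadd
Scanning for consecutive runs:
  Group 1: 'b' x 2 (positions 0-1)
  Group 2: 'a' x 2 (positions 2-3)
  Group 3: 'd' x 2 (positions 4-5)
Total groups: 3

3


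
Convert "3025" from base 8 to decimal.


Input: "3025" in base 8
Positional expansion:
  Digit '3' (value 3) x 8^3 = 1536
  Digit '0' (value 0) x 8^2 = 0
  Digit '2' (value 2) x 8^1 = 16
  Digit '5' (value 5) x 8^0 = 5
Sum = 1557

1557


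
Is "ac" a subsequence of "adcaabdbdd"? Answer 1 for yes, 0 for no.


Check if "ac" is a subsequence of "adcaabdbdd"
Greedy scan:
  Position 0 ('a'): matches sub[0] = 'a'
  Position 1 ('d'): no match needed
  Position 2 ('c'): matches sub[1] = 'c'
  Position 3 ('a'): no match needed
  Position 4 ('a'): no match needed
  Position 5 ('b'): no match needed
  Position 6 ('d'): no match needed
  Position 7 ('b'): no match needed
  Position 8 ('d'): no match needed
  Position 9 ('d'): no match needed
All 2 characters matched => is a subsequence

1


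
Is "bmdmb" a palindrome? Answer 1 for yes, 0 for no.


Input: bmdmb
Reversed: bmdmb
  Compare pos 0 ('b') with pos 4 ('b'): match
  Compare pos 1 ('m') with pos 3 ('m'): match
Result: palindrome

1


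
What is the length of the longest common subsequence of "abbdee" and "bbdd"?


LCS of "abbdee" and "bbdd"
DP table:
           b    b    d    d
      0    0    0    0    0
  a   0    0    0    0    0
  b   0    1    1    1    1
  b   0    1    2    2    2
  d   0    1    2    3    3
  e   0    1    2    3    3
  e   0    1    2    3    3
LCS length = dp[6][4] = 3

3


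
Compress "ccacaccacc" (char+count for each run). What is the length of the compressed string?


Input: ccacaccacc
Runs:
  'c' x 2 => "c2"
  'a' x 1 => "a1"
  'c' x 1 => "c1"
  'a' x 1 => "a1"
  'c' x 2 => "c2"
  'a' x 1 => "a1"
  'c' x 2 => "c2"
Compressed: "c2a1c1a1c2a1c2"
Compressed length: 14

14


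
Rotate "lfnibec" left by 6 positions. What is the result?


Input: "lfnibec", rotate left by 6
First 6 characters: "lfnibe"
Remaining characters: "c"
Concatenate remaining + first: "c" + "lfnibe" = "clfnibe"

clfnibe


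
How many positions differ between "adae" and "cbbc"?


Comparing "adae" and "cbbc" position by position:
  Position 0: 'a' vs 'c' => DIFFER
  Position 1: 'd' vs 'b' => DIFFER
  Position 2: 'a' vs 'b' => DIFFER
  Position 3: 'e' vs 'c' => DIFFER
Positions that differ: 4

4


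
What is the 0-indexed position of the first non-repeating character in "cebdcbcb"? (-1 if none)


Input: cebdcbcb
Character frequencies:
  'b': 3
  'c': 3
  'd': 1
  'e': 1
Scanning left to right for freq == 1:
  Position 0 ('c'): freq=3, skip
  Position 1 ('e'): unique! => answer = 1

1


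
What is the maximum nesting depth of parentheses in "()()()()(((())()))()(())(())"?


Input: "()()()()(((())()))()(())(())"
Tracking depth:
  Position 0 '(': depth becomes 1
  Position 1 ')': depth becomes 0
  Position 2 '(': depth becomes 1
  Position 3 ')': depth becomes 0
  Position 4 '(': depth becomes 1
  Position 5 ')': depth becomes 0
  Position 6 '(': depth becomes 1
  Position 7 ')': depth becomes 0
  Position 8 '(': depth becomes 1
  Position 9 '(': depth becomes 2
  Position 10 '(': depth becomes 3
  Position 11 '(': depth becomes 4
  Position 12 ')': depth becomes 3
  Position 13 ')': depth becomes 2
  Position 14 '(': depth becomes 3
  Position 15 ')': depth becomes 2
  Position 16 ')': depth becomes 1
  Position 17 ')': depth becomes 0
  Position 18 '(': depth becomes 1
  Position 19 ')': depth becomes 0
  Position 20 '(': depth becomes 1
  Position 21 '(': depth becomes 2
  Position 22 ')': depth becomes 1
  Position 23 ')': depth becomes 0
  Position 24 '(': depth becomes 1
  Position 25 '(': depth becomes 2
  Position 26 ')': depth becomes 1
  Position 27 ')': depth becomes 0
Maximum depth reached: 4

4


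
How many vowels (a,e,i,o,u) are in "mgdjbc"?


Input: mgdjbc
Checking each character:
  'm' at position 0: consonant
  'g' at position 1: consonant
  'd' at position 2: consonant
  'j' at position 3: consonant
  'b' at position 4: consonant
  'c' at position 5: consonant
Total vowels: 0

0


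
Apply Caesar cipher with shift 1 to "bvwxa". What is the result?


Caesar cipher: shift "bvwxa" by 1
  'b' (pos 1) + 1 = pos 2 = 'c'
  'v' (pos 21) + 1 = pos 22 = 'w'
  'w' (pos 22) + 1 = pos 23 = 'x'
  'x' (pos 23) + 1 = pos 24 = 'y'
  'a' (pos 0) + 1 = pos 1 = 'b'
Result: cwxyb

cwxyb


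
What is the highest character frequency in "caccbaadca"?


Input: caccbaadca
Character counts:
  'a': 4
  'b': 1
  'c': 4
  'd': 1
Maximum frequency: 4

4


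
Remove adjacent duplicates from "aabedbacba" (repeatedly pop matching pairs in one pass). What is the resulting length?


Input: aabedbacba
Stack-based adjacent duplicate removal:
  Read 'a': push. Stack: a
  Read 'a': matches stack top 'a' => pop. Stack: (empty)
  Read 'b': push. Stack: b
  Read 'e': push. Stack: be
  Read 'd': push. Stack: bed
  Read 'b': push. Stack: bedb
  Read 'a': push. Stack: bedba
  Read 'c': push. Stack: bedbac
  Read 'b': push. Stack: bedbacb
  Read 'a': push. Stack: bedbacba
Final stack: "bedbacba" (length 8)

8


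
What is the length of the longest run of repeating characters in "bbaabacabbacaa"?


Input: "bbaabacabbacaa"
Scanning for longest run:
  Position 1 ('b'): continues run of 'b', length=2
  Position 2 ('a'): new char, reset run to 1
  Position 3 ('a'): continues run of 'a', length=2
  Position 4 ('b'): new char, reset run to 1
  Position 5 ('a'): new char, reset run to 1
  Position 6 ('c'): new char, reset run to 1
  Position 7 ('a'): new char, reset run to 1
  Position 8 ('b'): new char, reset run to 1
  Position 9 ('b'): continues run of 'b', length=2
  Position 10 ('a'): new char, reset run to 1
  Position 11 ('c'): new char, reset run to 1
  Position 12 ('a'): new char, reset run to 1
  Position 13 ('a'): continues run of 'a', length=2
Longest run: 'b' with length 2

2


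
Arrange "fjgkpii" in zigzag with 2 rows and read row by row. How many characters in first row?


Zigzag "fjgkpii" into 2 rows:
Placing characters:
  'f' => row 0
  'j' => row 1
  'g' => row 0
  'k' => row 1
  'p' => row 0
  'i' => row 1
  'i' => row 0
Rows:
  Row 0: "fgpi"
  Row 1: "jki"
First row length: 4

4


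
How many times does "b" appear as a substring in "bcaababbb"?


Searching for "b" in "bcaababbb"
Scanning each position:
  Position 0: "b" => MATCH
  Position 1: "c" => no
  Position 2: "a" => no
  Position 3: "a" => no
  Position 4: "b" => MATCH
  Position 5: "a" => no
  Position 6: "b" => MATCH
  Position 7: "b" => MATCH
  Position 8: "b" => MATCH
Total occurrences: 5

5


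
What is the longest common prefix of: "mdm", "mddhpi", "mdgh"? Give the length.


Words: mdm, mddhpi, mdgh
  Position 0: all 'm' => match
  Position 1: all 'd' => match
  Position 2: ('m', 'd', 'g') => mismatch, stop
LCP = "md" (length 2)

2


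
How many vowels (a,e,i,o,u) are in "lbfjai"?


Input: lbfjai
Checking each character:
  'l' at position 0: consonant
  'b' at position 1: consonant
  'f' at position 2: consonant
  'j' at position 3: consonant
  'a' at position 4: vowel (running total: 1)
  'i' at position 5: vowel (running total: 2)
Total vowels: 2

2


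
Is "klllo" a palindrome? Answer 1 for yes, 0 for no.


Input: klllo
Reversed: olllk
  Compare pos 0 ('k') with pos 4 ('o'): MISMATCH
  Compare pos 1 ('l') with pos 3 ('l'): match
Result: not a palindrome

0


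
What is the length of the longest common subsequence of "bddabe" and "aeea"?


LCS of "bddabe" and "aeea"
DP table:
           a    e    e    a
      0    0    0    0    0
  b   0    0    0    0    0
  d   0    0    0    0    0
  d   0    0    0    0    0
  a   0    1    1    1    1
  b   0    1    1    1    1
  e   0    1    2    2    2
LCS length = dp[6][4] = 2

2


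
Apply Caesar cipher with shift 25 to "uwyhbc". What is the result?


Caesar cipher: shift "uwyhbc" by 25
  'u' (pos 20) + 25 = pos 19 = 't'
  'w' (pos 22) + 25 = pos 21 = 'v'
  'y' (pos 24) + 25 = pos 23 = 'x'
  'h' (pos 7) + 25 = pos 6 = 'g'
  'b' (pos 1) + 25 = pos 0 = 'a'
  'c' (pos 2) + 25 = pos 1 = 'b'
Result: tvxgab

tvxgab


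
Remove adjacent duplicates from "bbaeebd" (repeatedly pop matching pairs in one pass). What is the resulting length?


Input: bbaeebd
Stack-based adjacent duplicate removal:
  Read 'b': push. Stack: b
  Read 'b': matches stack top 'b' => pop. Stack: (empty)
  Read 'a': push. Stack: a
  Read 'e': push. Stack: ae
  Read 'e': matches stack top 'e' => pop. Stack: a
  Read 'b': push. Stack: ab
  Read 'd': push. Stack: abd
Final stack: "abd" (length 3)

3


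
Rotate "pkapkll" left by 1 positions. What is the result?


Input: "pkapkll", rotate left by 1
First 1 characters: "p"
Remaining characters: "kapkll"
Concatenate remaining + first: "kapkll" + "p" = "kapkllp"

kapkllp


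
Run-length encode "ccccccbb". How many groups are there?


Input: ccccccbb
Scanning for consecutive runs:
  Group 1: 'c' x 6 (positions 0-5)
  Group 2: 'b' x 2 (positions 6-7)
Total groups: 2

2


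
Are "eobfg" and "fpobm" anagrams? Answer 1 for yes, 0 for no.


Strings: "eobfg", "fpobm"
Sorted first:  befgo
Sorted second: bfmop
Differ at position 1: 'e' vs 'f' => not anagrams

0


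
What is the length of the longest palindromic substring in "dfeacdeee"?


Input: "dfeacdeee"
Checking substrings for palindromes:
  [6:9] "eee" (len 3) => palindrome
  [6:8] "ee" (len 2) => palindrome
  [7:9] "ee" (len 2) => palindrome
Longest palindromic substring: "eee" with length 3

3


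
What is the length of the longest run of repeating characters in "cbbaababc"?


Input: "cbbaababc"
Scanning for longest run:
  Position 1 ('b'): new char, reset run to 1
  Position 2 ('b'): continues run of 'b', length=2
  Position 3 ('a'): new char, reset run to 1
  Position 4 ('a'): continues run of 'a', length=2
  Position 5 ('b'): new char, reset run to 1
  Position 6 ('a'): new char, reset run to 1
  Position 7 ('b'): new char, reset run to 1
  Position 8 ('c'): new char, reset run to 1
Longest run: 'b' with length 2

2


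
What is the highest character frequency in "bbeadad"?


Input: bbeadad
Character counts:
  'a': 2
  'b': 2
  'd': 2
  'e': 1
Maximum frequency: 2

2


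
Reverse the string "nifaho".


Input: nifaho
Reading characters right to left:
  Position 5: 'o'
  Position 4: 'h'
  Position 3: 'a'
  Position 2: 'f'
  Position 1: 'i'
  Position 0: 'n'
Reversed: ohafin

ohafin


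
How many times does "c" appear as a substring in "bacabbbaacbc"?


Searching for "c" in "bacabbbaacbc"
Scanning each position:
  Position 0: "b" => no
  Position 1: "a" => no
  Position 2: "c" => MATCH
  Position 3: "a" => no
  Position 4: "b" => no
  Position 5: "b" => no
  Position 6: "b" => no
  Position 7: "a" => no
  Position 8: "a" => no
  Position 9: "c" => MATCH
  Position 10: "b" => no
  Position 11: "c" => MATCH
Total occurrences: 3

3


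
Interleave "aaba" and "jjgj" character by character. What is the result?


Interleaving "aaba" and "jjgj":
  Position 0: 'a' from first, 'j' from second => "aj"
  Position 1: 'a' from first, 'j' from second => "aj"
  Position 2: 'b' from first, 'g' from second => "bg"
  Position 3: 'a' from first, 'j' from second => "aj"
Result: ajajbgaj

ajajbgaj


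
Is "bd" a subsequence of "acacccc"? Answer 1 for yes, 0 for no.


Check if "bd" is a subsequence of "acacccc"
Greedy scan:
  Position 0 ('a'): no match needed
  Position 1 ('c'): no match needed
  Position 2 ('a'): no match needed
  Position 3 ('c'): no match needed
  Position 4 ('c'): no match needed
  Position 5 ('c'): no match needed
  Position 6 ('c'): no match needed
Only matched 0/2 characters => not a subsequence

0


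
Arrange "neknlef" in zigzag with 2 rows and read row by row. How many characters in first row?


Zigzag "neknlef" into 2 rows:
Placing characters:
  'n' => row 0
  'e' => row 1
  'k' => row 0
  'n' => row 1
  'l' => row 0
  'e' => row 1
  'f' => row 0
Rows:
  Row 0: "nklf"
  Row 1: "ene"
First row length: 4

4


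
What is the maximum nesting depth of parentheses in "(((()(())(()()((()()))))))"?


Input: "(((()(())(()()((()()))))))"
Tracking depth:
  Position 0 '(': depth becomes 1
  Position 1 '(': depth becomes 2
  Position 2 '(': depth becomes 3
  Position 3 '(': depth becomes 4
  Position 4 ')': depth becomes 3
  Position 5 '(': depth becomes 4
  Position 6 '(': depth becomes 5
  Position 7 ')': depth becomes 4
  Position 8 ')': depth becomes 3
  Position 9 '(': depth becomes 4
  Position 10 '(': depth becomes 5
  Position 11 ')': depth becomes 4
  Position 12 '(': depth becomes 5
  Position 13 ')': depth becomes 4
  Position 14 '(': depth becomes 5
  Position 15 '(': depth becomes 6
  Position 16 '(': depth becomes 7
  Position 17 ')': depth becomes 6
  Position 18 '(': depth becomes 7
  Position 19 ')': depth becomes 6
  Position 20 ')': depth becomes 5
  Position 21 ')': depth becomes 4
  Position 22 ')': depth becomes 3
  Position 23 ')': depth becomes 2
  Position 24 ')': depth becomes 1
  Position 25 ')': depth becomes 0
Maximum depth reached: 7

7


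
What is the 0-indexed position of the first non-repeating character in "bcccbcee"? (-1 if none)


Input: bcccbcee
Character frequencies:
  'b': 2
  'c': 4
  'e': 2
Scanning left to right for freq == 1:
  Position 0 ('b'): freq=2, skip
  Position 1 ('c'): freq=4, skip
  Position 2 ('c'): freq=4, skip
  Position 3 ('c'): freq=4, skip
  Position 4 ('b'): freq=2, skip
  Position 5 ('c'): freq=4, skip
  Position 6 ('e'): freq=2, skip
  Position 7 ('e'): freq=2, skip
  No unique character found => answer = -1

-1


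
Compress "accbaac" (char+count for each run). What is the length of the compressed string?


Input: accbaac
Runs:
  'a' x 1 => "a1"
  'c' x 2 => "c2"
  'b' x 1 => "b1"
  'a' x 2 => "a2"
  'c' x 1 => "c1"
Compressed: "a1c2b1a2c1"
Compressed length: 10

10


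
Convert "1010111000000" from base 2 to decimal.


Input: "1010111000000" in base 2
Positional expansion:
  Digit '1' (value 1) x 2^12 = 4096
  Digit '0' (value 0) x 2^11 = 0
  Digit '1' (value 1) x 2^10 = 1024
  Digit '0' (value 0) x 2^9 = 0
  Digit '1' (value 1) x 2^8 = 256
  Digit '1' (value 1) x 2^7 = 128
  Digit '1' (value 1) x 2^6 = 64
  Digit '0' (value 0) x 2^5 = 0
  Digit '0' (value 0) x 2^4 = 0
  Digit '0' (value 0) x 2^3 = 0
  Digit '0' (value 0) x 2^2 = 0
  Digit '0' (value 0) x 2^1 = 0
  Digit '0' (value 0) x 2^0 = 0
Sum = 5568

5568


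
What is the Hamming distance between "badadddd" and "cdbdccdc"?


Comparing "badadddd" and "cdbdccdc" position by position:
  Position 0: 'b' vs 'c' => differ
  Position 1: 'a' vs 'd' => differ
  Position 2: 'd' vs 'b' => differ
  Position 3: 'a' vs 'd' => differ
  Position 4: 'd' vs 'c' => differ
  Position 5: 'd' vs 'c' => differ
  Position 6: 'd' vs 'd' => same
  Position 7: 'd' vs 'c' => differ
Total differences (Hamming distance): 7

7


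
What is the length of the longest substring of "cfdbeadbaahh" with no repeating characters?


Input: "cfdbeadbaahh"
Sliding window (track last position of each char):
  Position 0 ('c'): window [0,0] length 1 -- new best
  Position 1 ('f'): window [0,1] length 2 -- new best
  Position 2 ('d'): window [0,2] length 3 -- new best
  Position 3 ('b'): window [0,3] length 4 -- new best
  Position 4 ('e'): window [0,4] length 5 -- new best
  Position 5 ('a'): window [0,5] length 6 -- new best
  Position 6 ('d'): repeat (last at 2), move window start to 3
  Position 6 ('d'): window [3,6] length 4
  Position 7 ('b'): repeat (last at 3), move window start to 4
  Position 7 ('b'): window [4,7] length 4
  Position 8 ('a'): repeat (last at 5), move window start to 6
  Position 8 ('a'): window [6,8] length 3
  Position 9 ('a'): repeat (last at 8), move window start to 9
  Position 9 ('a'): window [9,9] length 1
  Position 10 ('h'): window [9,10] length 2
  Position 11 ('h'): repeat (last at 10), move window start to 11
  Position 11 ('h'): window [11,11] length 1
Longest substring with no repeats: "cfdbea" with length 6

6


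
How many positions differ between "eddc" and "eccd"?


Comparing "eddc" and "eccd" position by position:
  Position 0: 'e' vs 'e' => same
  Position 1: 'd' vs 'c' => DIFFER
  Position 2: 'd' vs 'c' => DIFFER
  Position 3: 'c' vs 'd' => DIFFER
Positions that differ: 3

3


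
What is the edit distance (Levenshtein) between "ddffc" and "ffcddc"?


Computing edit distance: "ddffc" -> "ffcddc"
DP table:
           f    f    c    d    d    c
      0    1    2    3    4    5    6
  d   1    1    2    3    3    4    5
  d   2    2    2    3    3    3    4
  f   3    2    2    3    4    4    4
  f   4    3    2    3    4    5    5
  c   5    4    3    2    3    4    5
Edit distance = dp[5][6] = 5

5


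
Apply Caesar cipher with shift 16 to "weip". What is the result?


Caesar cipher: shift "weip" by 16
  'w' (pos 22) + 16 = pos 12 = 'm'
  'e' (pos 4) + 16 = pos 20 = 'u'
  'i' (pos 8) + 16 = pos 24 = 'y'
  'p' (pos 15) + 16 = pos 5 = 'f'
Result: muyf

muyf


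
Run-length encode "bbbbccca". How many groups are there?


Input: bbbbccca
Scanning for consecutive runs:
  Group 1: 'b' x 4 (positions 0-3)
  Group 2: 'c' x 3 (positions 4-6)
  Group 3: 'a' x 1 (positions 7-7)
Total groups: 3

3


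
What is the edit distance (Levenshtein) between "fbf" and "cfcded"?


Computing edit distance: "fbf" -> "cfcded"
DP table:
           c    f    c    d    e    d
      0    1    2    3    4    5    6
  f   1    1    1    2    3    4    5
  b   2    2    2    2    3    4    5
  f   3    3    2    3    3    4    5
Edit distance = dp[3][6] = 5

5


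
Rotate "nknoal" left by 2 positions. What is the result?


Input: "nknoal", rotate left by 2
First 2 characters: "nk"
Remaining characters: "noal"
Concatenate remaining + first: "noal" + "nk" = "noalnk"

noalnk


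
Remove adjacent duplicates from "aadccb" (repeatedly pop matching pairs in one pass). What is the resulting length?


Input: aadccb
Stack-based adjacent duplicate removal:
  Read 'a': push. Stack: a
  Read 'a': matches stack top 'a' => pop. Stack: (empty)
  Read 'd': push. Stack: d
  Read 'c': push. Stack: dc
  Read 'c': matches stack top 'c' => pop. Stack: d
  Read 'b': push. Stack: db
Final stack: "db" (length 2)

2


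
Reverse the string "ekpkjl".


Input: ekpkjl
Reading characters right to left:
  Position 5: 'l'
  Position 4: 'j'
  Position 3: 'k'
  Position 2: 'p'
  Position 1: 'k'
  Position 0: 'e'
Reversed: ljkpke

ljkpke


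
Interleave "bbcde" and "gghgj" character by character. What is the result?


Interleaving "bbcde" and "gghgj":
  Position 0: 'b' from first, 'g' from second => "bg"
  Position 1: 'b' from first, 'g' from second => "bg"
  Position 2: 'c' from first, 'h' from second => "ch"
  Position 3: 'd' from first, 'g' from second => "dg"
  Position 4: 'e' from first, 'j' from second => "ej"
Result: bgbgchdgej

bgbgchdgej
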